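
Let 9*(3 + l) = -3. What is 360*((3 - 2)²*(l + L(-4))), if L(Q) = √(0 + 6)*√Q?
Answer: -1200 + 720*I*√6 ≈ -1200.0 + 1763.6*I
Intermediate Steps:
L(Q) = √6*√Q
l = -10/3 (l = -3 + (⅑)*(-3) = -3 - ⅓ = -10/3 ≈ -3.3333)
360*((3 - 2)²*(l + L(-4))) = 360*((3 - 2)²*(-10/3 + √6*√(-4))) = 360*(1²*(-10/3 + √6*(2*I))) = 360*(1*(-10/3 + 2*I*√6)) = 360*(-10/3 + 2*I*√6) = -1200 + 720*I*√6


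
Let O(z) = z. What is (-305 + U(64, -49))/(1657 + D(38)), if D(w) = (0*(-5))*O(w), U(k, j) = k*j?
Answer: -3441/1657 ≈ -2.0766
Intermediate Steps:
U(k, j) = j*k
D(w) = 0 (D(w) = (0*(-5))*w = 0*w = 0)
(-305 + U(64, -49))/(1657 + D(38)) = (-305 - 49*64)/(1657 + 0) = (-305 - 3136)/1657 = -3441*1/1657 = -3441/1657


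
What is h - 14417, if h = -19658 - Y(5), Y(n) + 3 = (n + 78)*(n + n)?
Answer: -34902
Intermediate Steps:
Y(n) = -3 + 2*n*(78 + n) (Y(n) = -3 + (n + 78)*(n + n) = -3 + (78 + n)*(2*n) = -3 + 2*n*(78 + n))
h = -20485 (h = -19658 - (-3 + 2*5² + 156*5) = -19658 - (-3 + 2*25 + 780) = -19658 - (-3 + 50 + 780) = -19658 - 1*827 = -19658 - 827 = -20485)
h - 14417 = -20485 - 14417 = -34902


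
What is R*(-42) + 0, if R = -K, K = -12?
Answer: -504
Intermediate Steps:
R = 12 (R = -1*(-12) = 12)
R*(-42) + 0 = 12*(-42) + 0 = -504 + 0 = -504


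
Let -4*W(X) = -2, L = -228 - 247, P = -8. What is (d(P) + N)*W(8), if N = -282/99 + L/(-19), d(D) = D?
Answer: 467/66 ≈ 7.0758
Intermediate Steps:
L = -475
W(X) = 1/2 (W(X) = -1/4*(-2) = 1/2)
N = 731/33 (N = -282/99 - 475/(-19) = -282*1/99 - 475*(-1/19) = -94/33 + 25 = 731/33 ≈ 22.152)
(d(P) + N)*W(8) = (-8 + 731/33)*(1/2) = (467/33)*(1/2) = 467/66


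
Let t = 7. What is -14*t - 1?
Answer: -99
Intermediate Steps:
-14*t - 1 = -14*7 - 1 = -98 - 1 = -99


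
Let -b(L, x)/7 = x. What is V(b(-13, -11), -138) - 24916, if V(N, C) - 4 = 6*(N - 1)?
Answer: -24456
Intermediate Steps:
b(L, x) = -7*x
V(N, C) = -2 + 6*N (V(N, C) = 4 + 6*(N - 1) = 4 + 6*(-1 + N) = 4 + (-6 + 6*N) = -2 + 6*N)
V(b(-13, -11), -138) - 24916 = (-2 + 6*(-7*(-11))) - 24916 = (-2 + 6*77) - 24916 = (-2 + 462) - 24916 = 460 - 24916 = -24456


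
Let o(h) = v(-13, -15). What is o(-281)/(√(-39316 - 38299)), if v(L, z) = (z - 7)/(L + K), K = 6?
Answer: -22*I*√215/28595 ≈ -0.011281*I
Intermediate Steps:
v(L, z) = (-7 + z)/(6 + L) (v(L, z) = (z - 7)/(L + 6) = (-7 + z)/(6 + L))
o(h) = 22/7 (o(h) = (-7 - 15)/(6 - 13) = -22/(-7) = -⅐*(-22) = 22/7)
o(-281)/(√(-39316 - 38299)) = 22/(7*(√(-39316 - 38299))) = 22/(7*(√(-77615))) = 22/(7*((19*I*√215))) = 22*(-I*√215/4085)/7 = -22*I*√215/28595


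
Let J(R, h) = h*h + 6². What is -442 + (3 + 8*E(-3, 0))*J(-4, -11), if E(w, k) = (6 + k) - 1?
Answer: 6309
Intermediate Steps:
E(w, k) = 5 + k
J(R, h) = 36 + h² (J(R, h) = h² + 36 = 36 + h²)
-442 + (3 + 8*E(-3, 0))*J(-4, -11) = -442 + (3 + 8*(5 + 0))*(36 + (-11)²) = -442 + (3 + 8*5)*(36 + 121) = -442 + (3 + 40)*157 = -442 + 43*157 = -442 + 6751 = 6309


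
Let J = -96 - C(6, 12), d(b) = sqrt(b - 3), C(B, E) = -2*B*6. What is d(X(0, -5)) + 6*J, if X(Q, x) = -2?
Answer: -144 + I*sqrt(5) ≈ -144.0 + 2.2361*I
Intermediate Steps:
C(B, E) = -12*B
d(b) = sqrt(-3 + b)
J = -24 (J = -96 - (-12)*6 = -96 - 1*(-72) = -96 + 72 = -24)
d(X(0, -5)) + 6*J = sqrt(-3 - 2) + 6*(-24) = sqrt(-5) - 144 = I*sqrt(5) - 144 = -144 + I*sqrt(5)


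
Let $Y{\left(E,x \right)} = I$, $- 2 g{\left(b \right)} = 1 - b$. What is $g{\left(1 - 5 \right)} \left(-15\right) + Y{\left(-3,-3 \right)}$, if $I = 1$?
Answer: $\frac{77}{2} \approx 38.5$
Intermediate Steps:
$g{\left(b \right)} = - \frac{1}{2} + \frac{b}{2}$ ($g{\left(b \right)} = - \frac{1 - b}{2} = - \frac{1}{2} + \frac{b}{2}$)
$Y{\left(E,x \right)} = 1$
$g{\left(1 - 5 \right)} \left(-15\right) + Y{\left(-3,-3 \right)} = \left(- \frac{1}{2} + \frac{1 - 5}{2}\right) \left(-15\right) + 1 = \left(- \frac{1}{2} + \frac{1}{2} \left(-4\right)\right) \left(-15\right) + 1 = \left(- \frac{1}{2} - 2\right) \left(-15\right) + 1 = \left(- \frac{5}{2}\right) \left(-15\right) + 1 = \frac{75}{2} + 1 = \frac{77}{2}$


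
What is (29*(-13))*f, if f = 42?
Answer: -15834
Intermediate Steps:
(29*(-13))*f = (29*(-13))*42 = -377*42 = -15834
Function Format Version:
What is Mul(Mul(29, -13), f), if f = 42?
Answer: -15834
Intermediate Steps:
Mul(Mul(29, -13), f) = Mul(Mul(29, -13), 42) = Mul(-377, 42) = -15834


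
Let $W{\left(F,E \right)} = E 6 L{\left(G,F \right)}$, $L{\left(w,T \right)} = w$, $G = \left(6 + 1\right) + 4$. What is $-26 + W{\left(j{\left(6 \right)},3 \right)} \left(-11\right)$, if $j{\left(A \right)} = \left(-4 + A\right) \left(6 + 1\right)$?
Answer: $-2204$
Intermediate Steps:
$G = 11$ ($G = 7 + 4 = 11$)
$j{\left(A \right)} = -28 + 7 A$ ($j{\left(A \right)} = \left(-4 + A\right) 7 = -28 + 7 A$)
$W{\left(F,E \right)} = 66 E$ ($W{\left(F,E \right)} = E 6 \cdot 11 = 6 E 11 = 66 E$)
$-26 + W{\left(j{\left(6 \right)},3 \right)} \left(-11\right) = -26 + 66 \cdot 3 \left(-11\right) = -26 + 198 \left(-11\right) = -26 - 2178 = -2204$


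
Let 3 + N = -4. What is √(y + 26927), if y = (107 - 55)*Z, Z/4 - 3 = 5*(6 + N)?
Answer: √26511 ≈ 162.82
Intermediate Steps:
N = -7 (N = -3 - 4 = -7)
Z = -8 (Z = 12 + 4*(5*(6 - 7)) = 12 + 4*(5*(-1)) = 12 + 4*(-5) = 12 - 20 = -8)
y = -416 (y = (107 - 55)*(-8) = 52*(-8) = -416)
√(y + 26927) = √(-416 + 26927) = √26511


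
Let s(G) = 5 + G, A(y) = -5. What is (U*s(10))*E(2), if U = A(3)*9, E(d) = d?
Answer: -1350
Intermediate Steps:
U = -45 (U = -5*9 = -45)
(U*s(10))*E(2) = -45*(5 + 10)*2 = -45*15*2 = -675*2 = -1350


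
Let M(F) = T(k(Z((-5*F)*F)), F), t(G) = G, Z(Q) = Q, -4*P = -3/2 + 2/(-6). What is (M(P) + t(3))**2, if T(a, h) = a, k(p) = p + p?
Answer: 67081/82944 ≈ 0.80875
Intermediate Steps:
P = 11/24 (P = -(-3/2 + 2/(-6))/4 = -(-3*1/2 + 2*(-1/6))/4 = -(-3/2 - 1/3)/4 = -1/4*(-11/6) = 11/24 ≈ 0.45833)
k(p) = 2*p
M(F) = -10*F**2 (M(F) = 2*((-5*F)*F) = 2*(-5*F**2) = -10*F**2)
(M(P) + t(3))**2 = (-10*(11/24)**2 + 3)**2 = (-10*121/576 + 3)**2 = (-605/288 + 3)**2 = (259/288)**2 = 67081/82944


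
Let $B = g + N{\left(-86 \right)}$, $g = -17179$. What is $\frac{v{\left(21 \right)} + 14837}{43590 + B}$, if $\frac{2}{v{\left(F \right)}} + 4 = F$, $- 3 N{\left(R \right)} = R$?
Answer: $\frac{756693}{1348423} \approx 0.56117$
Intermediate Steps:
$N{\left(R \right)} = - \frac{R}{3}$
$v{\left(F \right)} = \frac{2}{-4 + F}$
$B = - \frac{51451}{3}$ ($B = -17179 - - \frac{86}{3} = -17179 + \frac{86}{3} = - \frac{51451}{3} \approx -17150.0$)
$\frac{v{\left(21 \right)} + 14837}{43590 + B} = \frac{\frac{2}{-4 + 21} + 14837}{43590 - \frac{51451}{3}} = \frac{\frac{2}{17} + 14837}{\frac{79319}{3}} = \left(2 \cdot \frac{1}{17} + 14837\right) \frac{3}{79319} = \left(\frac{2}{17} + 14837\right) \frac{3}{79319} = \frac{252231}{17} \cdot \frac{3}{79319} = \frac{756693}{1348423}$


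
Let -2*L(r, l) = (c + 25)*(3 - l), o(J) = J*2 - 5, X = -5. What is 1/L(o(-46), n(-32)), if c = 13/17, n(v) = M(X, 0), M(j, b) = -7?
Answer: -17/2190 ≈ -0.0077626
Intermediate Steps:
o(J) = -5 + 2*J (o(J) = 2*J - 5 = -5 + 2*J)
n(v) = -7
c = 13/17 (c = 13*(1/17) = 13/17 ≈ 0.76471)
L(r, l) = -657/17 + 219*l/17 (L(r, l) = -(13/17 + 25)*(3 - l)/2 = -219*(3 - l)/17 = -(1314/17 - 438*l/17)/2 = -657/17 + 219*l/17)
1/L(o(-46), n(-32)) = 1/(-657/17 + (219/17)*(-7)) = 1/(-657/17 - 1533/17) = 1/(-2190/17) = -17/2190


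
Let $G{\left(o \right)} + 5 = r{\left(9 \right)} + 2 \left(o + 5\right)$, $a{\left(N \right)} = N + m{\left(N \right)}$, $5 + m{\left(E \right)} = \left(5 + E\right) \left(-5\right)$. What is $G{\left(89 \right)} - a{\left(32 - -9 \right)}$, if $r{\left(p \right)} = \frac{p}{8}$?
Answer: $\frac{3025}{8} \approx 378.13$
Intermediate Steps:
$r{\left(p \right)} = \frac{p}{8}$ ($r{\left(p \right)} = p \frac{1}{8} = \frac{p}{8}$)
$m{\left(E \right)} = -30 - 5 E$ ($m{\left(E \right)} = -5 + \left(5 + E\right) \left(-5\right) = -5 - \left(25 + 5 E\right) = -30 - 5 E$)
$a{\left(N \right)} = -30 - 4 N$ ($a{\left(N \right)} = N - \left(30 + 5 N\right) = -30 - 4 N$)
$G{\left(o \right)} = \frac{49}{8} + 2 o$ ($G{\left(o \right)} = -5 + \left(\frac{1}{8} \cdot 9 + 2 \left(o + 5\right)\right) = -5 + \left(\frac{9}{8} + 2 \left(5 + o\right)\right) = -5 + \left(\frac{9}{8} + \left(10 + 2 o\right)\right) = -5 + \left(\frac{89}{8} + 2 o\right) = \frac{49}{8} + 2 o$)
$G{\left(89 \right)} - a{\left(32 - -9 \right)} = \left(\frac{49}{8} + 2 \cdot 89\right) - \left(-30 - 4 \left(32 - -9\right)\right) = \left(\frac{49}{8} + 178\right) - \left(-30 - 4 \left(32 + 9\right)\right) = \frac{1473}{8} - \left(-30 - 164\right) = \frac{1473}{8} - -194 = \frac{1473}{8} + 194 = \frac{3025}{8}$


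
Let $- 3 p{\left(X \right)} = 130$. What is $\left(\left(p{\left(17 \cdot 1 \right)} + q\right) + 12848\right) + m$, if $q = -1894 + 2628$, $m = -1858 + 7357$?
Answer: $\frac{57113}{3} \approx 19038.0$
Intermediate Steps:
$p{\left(X \right)} = - \frac{130}{3}$ ($p{\left(X \right)} = \left(- \frac{1}{3}\right) 130 = - \frac{130}{3}$)
$m = 5499$
$q = 734$
$\left(\left(p{\left(17 \cdot 1 \right)} + q\right) + 12848\right) + m = \left(\left(- \frac{130}{3} + 734\right) + 12848\right) + 5499 = \left(\frac{2072}{3} + 12848\right) + 5499 = \frac{40616}{3} + 5499 = \frac{57113}{3}$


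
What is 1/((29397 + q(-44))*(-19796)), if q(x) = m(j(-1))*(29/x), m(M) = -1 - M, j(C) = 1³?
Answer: -11/6401660174 ≈ -1.7183e-9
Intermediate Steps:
j(C) = 1
q(x) = -58/x (q(x) = (-1 - 1*1)*(29/x) = (-1 - 1)*(29/x) = -58/x)
1/((29397 + q(-44))*(-19796)) = 1/((29397 - 58/(-44))*(-19796)) = -1/19796/(29397 - 58*(-1/44)) = -1/19796/(29397 + 29/22) = -1/19796/(646763/22) = (22/646763)*(-1/19796) = -11/6401660174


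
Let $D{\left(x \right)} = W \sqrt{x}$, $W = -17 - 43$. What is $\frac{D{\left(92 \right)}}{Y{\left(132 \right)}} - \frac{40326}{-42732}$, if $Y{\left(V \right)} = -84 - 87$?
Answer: $\frac{6721}{7122} + \frac{40 \sqrt{23}}{57} \approx 4.3092$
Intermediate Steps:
$Y{\left(V \right)} = -171$ ($Y{\left(V \right)} = -84 - 87 = -171$)
$W = -60$
$D{\left(x \right)} = - 60 \sqrt{x}$
$\frac{D{\left(92 \right)}}{Y{\left(132 \right)}} - \frac{40326}{-42732} = \frac{\left(-60\right) \sqrt{92}}{-171} - \frac{40326}{-42732} = - 60 \cdot 2 \sqrt{23} \left(- \frac{1}{171}\right) - - \frac{6721}{7122} = - 120 \sqrt{23} \left(- \frac{1}{171}\right) + \frac{6721}{7122} = \frac{40 \sqrt{23}}{57} + \frac{6721}{7122} = \frac{6721}{7122} + \frac{40 \sqrt{23}}{57}$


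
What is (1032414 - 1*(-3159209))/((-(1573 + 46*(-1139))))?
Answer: 4191623/50821 ≈ 82.478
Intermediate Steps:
(1032414 - 1*(-3159209))/((-(1573 + 46*(-1139)))) = (1032414 + 3159209)/((-(1573 - 52394))) = 4191623/((-1*(-50821))) = 4191623/50821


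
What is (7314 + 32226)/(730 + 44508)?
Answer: 19770/22619 ≈ 0.87404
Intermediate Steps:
(7314 + 32226)/(730 + 44508) = 39540/45238 = 39540*(1/45238) = 19770/22619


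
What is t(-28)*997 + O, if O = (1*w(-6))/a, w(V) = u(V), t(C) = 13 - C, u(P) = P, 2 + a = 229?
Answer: 9279073/227 ≈ 40877.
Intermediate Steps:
a = 227 (a = -2 + 229 = 227)
w(V) = V
O = -6/227 (O = (1*(-6))/227 = -6*1/227 = -6/227 ≈ -0.026432)
t(-28)*997 + O = (13 - 1*(-28))*997 - 6/227 = (13 + 28)*997 - 6/227 = 41*997 - 6/227 = 40877 - 6/227 = 9279073/227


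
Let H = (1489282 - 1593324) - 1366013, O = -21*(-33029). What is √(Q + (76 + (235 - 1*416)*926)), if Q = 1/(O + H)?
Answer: I*√100998541530933926/776446 ≈ 409.3*I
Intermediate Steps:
O = 693609
H = -1470055 (H = -104042 - 1366013 = -1470055)
Q = -1/776446 (Q = 1/(693609 - 1470055) = 1/(-776446) = -1/776446 ≈ -1.2879e-6)
√(Q + (76 + (235 - 1*416)*926)) = √(-1/776446 + (76 + (235 - 1*416)*926)) = √(-1/776446 + (76 + (235 - 416)*926)) = √(-1/776446 + (76 - 181*926)) = √(-1/776446 + (76 - 167606)) = √(-1/776446 - 167530) = √(-130077998381/776446) = I*√100998541530933926/776446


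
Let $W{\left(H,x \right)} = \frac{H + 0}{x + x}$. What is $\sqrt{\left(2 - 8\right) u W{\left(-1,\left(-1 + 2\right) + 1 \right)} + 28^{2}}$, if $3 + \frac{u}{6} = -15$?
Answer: $\sqrt{622} \approx 24.94$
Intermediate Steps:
$u = -108$ ($u = -18 + 6 \left(-15\right) = -18 - 90 = -108$)
$W{\left(H,x \right)} = \frac{H}{2 x}$
$\sqrt{\left(2 - 8\right) u W{\left(-1,\left(-1 + 2\right) + 1 \right)} + 28^{2}} = \sqrt{\left(2 - 8\right) \left(-108\right) \frac{1}{2} \left(-1\right) \frac{1}{\left(-1 + 2\right) + 1} + 28^{2}} = \sqrt{\left(-6\right) \left(-108\right) \frac{1}{2} \left(-1\right) \frac{1}{1 + 1} + 784} = \sqrt{648 \cdot \frac{1}{2} \left(-1\right) \frac{1}{2} + 784} = \sqrt{648 \left(- \frac{1}{4}\right) + 784} = \sqrt{-162 + 784} = \sqrt{622}$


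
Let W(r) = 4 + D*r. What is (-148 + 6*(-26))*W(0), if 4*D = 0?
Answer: -1216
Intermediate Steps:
D = 0 (D = (¼)*0 = 0)
W(r) = 4 (W(r) = 4 + 0*r = 4 + 0 = 4)
(-148 + 6*(-26))*W(0) = (-148 + 6*(-26))*4 = (-148 - 156)*4 = -304*4 = -1216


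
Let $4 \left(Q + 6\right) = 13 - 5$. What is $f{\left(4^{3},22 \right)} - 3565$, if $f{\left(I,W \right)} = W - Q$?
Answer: $-3539$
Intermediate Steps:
$Q = -4$ ($Q = -6 + \frac{13 - 5}{4} = -6 + \frac{1}{4} \cdot 8 = -6 + 2 = -4$)
$f{\left(I,W \right)} = 4 + W$ ($f{\left(I,W \right)} = W - -4 = W + 4 = 4 + W$)
$f{\left(4^{3},22 \right)} - 3565 = \left(4 + 22\right) - 3565 = 26 - 3565 = -3539$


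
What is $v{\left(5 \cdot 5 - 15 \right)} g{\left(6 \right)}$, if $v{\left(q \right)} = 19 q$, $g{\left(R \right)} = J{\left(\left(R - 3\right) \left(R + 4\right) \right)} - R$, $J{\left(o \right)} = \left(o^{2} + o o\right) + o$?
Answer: $346560$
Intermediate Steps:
$J{\left(o \right)} = o + 2 o^{2}$ ($J{\left(o \right)} = \left(o^{2} + o^{2}\right) + o = 2 o^{2} + o = o + 2 o^{2}$)
$g{\left(R \right)} = - R + \left(1 + 2 \left(-3 + R\right) \left(4 + R\right)\right) \left(-3 + R\right) \left(4 + R\right)$ ($g{\left(R \right)} = \left(R - 3\right) \left(R + 4\right) \left(1 + 2 \left(R - 3\right) \left(R + 4\right)\right) - R = \left(-3 + R\right) \left(4 + R\right) \left(1 + 2 \left(-3 + R\right) \left(4 + R\right)\right) - R = \left(1 + 2 \left(-3 + R\right) \left(4 + R\right)\right) \left(-3 + R\right) \left(4 + R\right) - R = - R + \left(1 + 2 \left(-3 + R\right) \left(4 + R\right)\right) \left(-3 + R\right) \left(4 + R\right)$)
$v{\left(5 \cdot 5 - 15 \right)} g{\left(6 \right)} = 19 \left(5 \cdot 5 - 15\right) \left(\left(-1\right) 6 + \left(-23 + 2 \cdot 6 + 2 \cdot 6^{2}\right) \left(-12 + 6 + 6^{2}\right)\right) = 19 \left(25 - 15\right) \left(-6 + \left(-23 + 12 + 2 \cdot 36\right) \left(-12 + 6 + 36\right)\right) = 19 \cdot 10 \left(-6 + \left(-23 + 12 + 72\right) 30\right) = 190 \left(-6 + 61 \cdot 30\right) = 190 \left(-6 + 1830\right) = 190 \cdot 1824 = 346560$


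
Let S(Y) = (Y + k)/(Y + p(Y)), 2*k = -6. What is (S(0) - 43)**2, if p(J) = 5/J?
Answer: 1849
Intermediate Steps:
k = -3 (k = (1/2)*(-6) = -3)
S(Y) = (-3 + Y)/(Y + 5/Y) (S(Y) = (Y - 3)/(Y + 5/Y) = (-3 + Y)/(Y + 5/Y))
(S(0) - 43)**2 = (0*(-3 + 0)/(5 + 0**2) - 43)**2 = (0*(-3)/(5 + 0) - 43)**2 = (0*(-3)/5 - 43)**2 = (0*(1/5)*(-3) - 43)**2 = (0 - 43)**2 = (-43)**2 = 1849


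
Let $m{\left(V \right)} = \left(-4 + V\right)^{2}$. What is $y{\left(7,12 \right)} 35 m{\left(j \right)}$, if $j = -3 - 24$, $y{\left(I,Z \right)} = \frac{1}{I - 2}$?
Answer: $6727$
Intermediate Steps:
$y{\left(I,Z \right)} = \frac{1}{-2 + I}$
$j = -27$ ($j = -3 - 24 = -27$)
$y{\left(7,12 \right)} 35 m{\left(j \right)} = \frac{1}{-2 + 7} \cdot 35 \left(-4 - 27\right)^{2} = \frac{1}{5} \cdot 35 \left(-31\right)^{2} = \frac{1}{5} \cdot 35 \cdot 961 = 7 \cdot 961 = 6727$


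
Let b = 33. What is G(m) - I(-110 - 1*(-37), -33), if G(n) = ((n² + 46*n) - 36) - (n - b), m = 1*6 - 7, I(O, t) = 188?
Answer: -235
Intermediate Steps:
m = -1 (m = 6 - 7 = -1)
G(n) = -3 + n² + 45*n (G(n) = ((n² + 46*n) - 36) - (n - 1*33) = (-36 + n² + 46*n) - (n - 33) = (-36 + n² + 46*n) - (-33 + n) = (-36 + n² + 46*n) + (33 - n) = -3 + n² + 45*n)
G(m) - I(-110 - 1*(-37), -33) = (-3 + (-1)² + 45*(-1)) - 1*188 = (-3 + 1 - 45) - 188 = -47 - 188 = -235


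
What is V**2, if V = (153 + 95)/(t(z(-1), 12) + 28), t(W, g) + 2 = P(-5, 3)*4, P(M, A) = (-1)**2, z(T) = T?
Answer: 15376/225 ≈ 68.338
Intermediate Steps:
P(M, A) = 1
t(W, g) = 2 (t(W, g) = -2 + 1*4 = -2 + 4 = 2)
V = 124/15 (V = (153 + 95)/(2 + 28) = 248/30 = 248*(1/30) = 124/15 ≈ 8.2667)
V**2 = (124/15)**2 = 15376/225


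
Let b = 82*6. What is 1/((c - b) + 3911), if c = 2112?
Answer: 1/5531 ≈ 0.00018080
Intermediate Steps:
b = 492
1/((c - b) + 3911) = 1/((2112 - 1*492) + 3911) = 1/((2112 - 492) + 3911) = 1/(1620 + 3911) = 1/5531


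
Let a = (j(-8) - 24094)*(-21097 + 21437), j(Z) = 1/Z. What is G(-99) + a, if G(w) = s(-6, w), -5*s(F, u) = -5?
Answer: -16384003/2 ≈ -8.1920e+6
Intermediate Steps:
s(F, u) = 1 (s(F, u) = -⅕*(-5) = 1)
G(w) = 1
a = -16384005/2 (a = (1/(-8) - 24094)*(-21097 + 21437) = (-⅛ - 24094)*340 = -192753/8*340 = -16384005/2 ≈ -8.1920e+6)
G(-99) + a = 1 - 16384005/2 = -16384003/2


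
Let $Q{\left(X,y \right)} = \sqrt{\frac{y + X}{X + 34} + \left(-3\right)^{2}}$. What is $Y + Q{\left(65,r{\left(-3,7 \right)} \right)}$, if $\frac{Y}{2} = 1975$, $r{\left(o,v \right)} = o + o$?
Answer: $3950 + \frac{5 \sqrt{418}}{33} \approx 3953.1$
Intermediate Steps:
$r{\left(o,v \right)} = 2 o$
$Y = 3950$ ($Y = 2 \cdot 1975 = 3950$)
$Q{\left(X,y \right)} = \sqrt{9 + \frac{X + y}{34 + X}}$ ($Q{\left(X,y \right)} = \sqrt{\frac{X + y}{34 + X} + 9} = \sqrt{9 + \frac{X + y}{34 + X}}$)
$Y + Q{\left(65,r{\left(-3,7 \right)} \right)} = 3950 + \sqrt{\frac{306 + 2 \left(-3\right) + 10 \cdot 65}{34 + 65}} = 3950 + \sqrt{\frac{306 - 6 + 650}{99}} = 3950 + \sqrt{\frac{1}{99} \cdot 950} = 3950 + \sqrt{\frac{950}{99}} = 3950 + \frac{5 \sqrt{418}}{33}$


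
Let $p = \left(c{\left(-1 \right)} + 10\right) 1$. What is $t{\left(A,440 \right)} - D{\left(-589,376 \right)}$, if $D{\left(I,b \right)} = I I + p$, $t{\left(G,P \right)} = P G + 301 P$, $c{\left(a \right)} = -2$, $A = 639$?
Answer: $66671$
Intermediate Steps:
$t{\left(G,P \right)} = 301 P + G P$ ($t{\left(G,P \right)} = G P + 301 P = 301 P + G P$)
$p = 8$ ($p = \left(-2 + 10\right) 1 = 8 \cdot 1 = 8$)
$D{\left(I,b \right)} = 8 + I^{2}$ ($D{\left(I,b \right)} = I I + 8 = I^{2} + 8 = 8 + I^{2}$)
$t{\left(A,440 \right)} - D{\left(-589,376 \right)} = 440 \left(301 + 639\right) - \left(8 + \left(-589\right)^{2}\right) = 440 \cdot 940 - \left(8 + 346921\right) = 413600 - 346929 = 66671$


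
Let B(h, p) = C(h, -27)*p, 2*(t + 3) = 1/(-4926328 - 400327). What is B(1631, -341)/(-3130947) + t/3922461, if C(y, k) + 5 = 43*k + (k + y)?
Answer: 231153759504927449/4845684686998719510 ≈ 0.047703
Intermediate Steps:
t = -31959931/10653310 (t = -3 + 1/(2*(-4926328 - 400327)) = -3 + (1/2)/(-5326655) = -3 + (1/2)*(-1/5326655) = -3 - 1/10653310 = -31959931/10653310 ≈ -3.0000)
C(y, k) = -5 + y + 44*k (C(y, k) = -5 + (43*k + (k + y)) = -5 + (y + 44*k) = -5 + y + 44*k)
B(h, p) = p*(-1193 + h) (B(h, p) = (-5 + h + 44*(-27))*p = (-5 + h - 1188)*p = (-1193 + h)*p = p*(-1193 + h))
B(1631, -341)/(-3130947) + t/3922461 = -341*(-1193 + 1631)/(-3130947) - 31959931/10653310/3922461 = -341*438*(-1/3130947) - 31959931/10653310*1/3922461 = -149358*(-1/3130947) - 31959931/41787192995910 = 49786/1043649 - 31959931/41787192995910 = 231153759504927449/4845684686998719510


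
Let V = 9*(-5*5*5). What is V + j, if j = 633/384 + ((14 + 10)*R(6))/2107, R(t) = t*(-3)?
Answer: -303018719/269696 ≈ -1123.6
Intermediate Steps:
R(t) = -3*t
V = -1125 (V = 9*(-25*5) = 9*(-125) = -1125)
j = 389281/269696 (j = 633/384 + ((14 + 10)*(-3*6))/2107 = 633*(1/384) + (24*(-18))*(1/2107) = 211/128 - 432*1/2107 = 211/128 - 432/2107 = 389281/269696 ≈ 1.4434)
V + j = -1125 + 389281/269696 = -303018719/269696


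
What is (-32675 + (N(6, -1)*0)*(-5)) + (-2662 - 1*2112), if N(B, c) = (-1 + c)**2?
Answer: -37449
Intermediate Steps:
(-32675 + (N(6, -1)*0)*(-5)) + (-2662 - 1*2112) = (-32675 + ((-1 - 1)**2*0)*(-5)) + (-2662 - 1*2112) = (-32675 + ((-2)**2*0)*(-5)) + (-2662 - 2112) = (-32675 + (4*0)*(-5)) - 4774 = (-32675 + 0*(-5)) - 4774 = (-32675 + 0) - 4774 = -32675 - 4774 = -37449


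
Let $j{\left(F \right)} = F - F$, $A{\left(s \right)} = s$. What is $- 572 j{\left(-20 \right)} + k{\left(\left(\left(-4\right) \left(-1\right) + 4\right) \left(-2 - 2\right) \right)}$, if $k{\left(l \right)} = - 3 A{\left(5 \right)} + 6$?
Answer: $-9$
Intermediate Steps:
$k{\left(l \right)} = -9$ ($k{\left(l \right)} = \left(-3\right) 5 + 6 = -15 + 6 = -9$)
$j{\left(F \right)} = 0$
$- 572 j{\left(-20 \right)} + k{\left(\left(\left(-4\right) \left(-1\right) + 4\right) \left(-2 - 2\right) \right)} = \left(-572\right) 0 - 9 = 0 - 9 = -9$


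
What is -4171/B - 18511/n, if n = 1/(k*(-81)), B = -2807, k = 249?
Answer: 1047988847884/2807 ≈ 3.7335e+8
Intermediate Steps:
n = -1/20169 (n = 1/(249*(-81)) = 1/(-20169) = -1/20169 ≈ -4.9581e-5)
-4171/B - 18511/n = -4171/(-2807) - 18511/(-1/20169) = -4171*(-1/2807) - 18511*(-20169) = 4171/2807 + 373348359 = 1047988847884/2807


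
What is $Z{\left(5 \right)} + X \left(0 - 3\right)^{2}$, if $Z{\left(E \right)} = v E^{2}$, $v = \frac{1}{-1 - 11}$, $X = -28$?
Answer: $- \frac{3049}{12} \approx -254.08$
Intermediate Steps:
$v = - \frac{1}{12}$ ($v = \frac{1}{-12} = - \frac{1}{12} \approx -0.083333$)
$Z{\left(E \right)} = - \frac{E^{2}}{12}$
$Z{\left(5 \right)} + X \left(0 - 3\right)^{2} = - \frac{5^{2}}{12} - 28 \left(0 - 3\right)^{2} = \left(- \frac{1}{12}\right) 25 - 28 \left(-3\right)^{2} = - \frac{25}{12} - 252 = - \frac{3049}{12}$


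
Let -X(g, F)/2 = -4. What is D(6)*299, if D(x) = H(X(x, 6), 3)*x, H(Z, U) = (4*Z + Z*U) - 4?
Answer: 93288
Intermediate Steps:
X(g, F) = 8 (X(g, F) = -2*(-4) = 8)
H(Z, U) = -4 + 4*Z + U*Z (H(Z, U) = (4*Z + U*Z) - 4 = -4 + 4*Z + U*Z)
D(x) = 52*x (D(x) = (-4 + 4*8 + 3*8)*x = (-4 + 32 + 24)*x = 52*x)
D(6)*299 = (52*6)*299 = 312*299 = 93288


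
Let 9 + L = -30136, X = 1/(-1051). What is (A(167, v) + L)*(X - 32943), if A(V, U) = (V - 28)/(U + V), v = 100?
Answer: 278666603414144/280617 ≈ 9.9305e+8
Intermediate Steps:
X = -1/1051 ≈ -0.00095147
L = -30145 (L = -9 - 30136 = -30145)
A(V, U) = (-28 + V)/(U + V)
(A(167, v) + L)*(X - 32943) = ((-28 + 167)/(100 + 167) - 30145)*(-1/1051 - 32943) = (139/267 - 30145)*(-34623094/1051) = -8048576/267*(-34623094/1051) = 278666603414144/280617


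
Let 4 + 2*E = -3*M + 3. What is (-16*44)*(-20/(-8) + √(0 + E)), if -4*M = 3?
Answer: -1760 - 176*√10 ≈ -2316.6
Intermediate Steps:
M = -¾ (M = -¼*3 = -¾ ≈ -0.75000)
E = 5/8 (E = -2 + (-3*(-¾) + 3)/2 = -2 + (9/4 + 3)/2 = -2 + (½)*(21/4) = -2 + 21/8 = 5/8 ≈ 0.62500)
(-16*44)*(-20/(-8) + √(0 + E)) = (-16*44)*(-20/(-8) + √(0 + 5/8)) = -704*(-20*(-⅛) + √(5/8)) = -704*(5/2 + √10/4) = -1760 - 176*√10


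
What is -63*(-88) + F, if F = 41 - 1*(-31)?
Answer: 5616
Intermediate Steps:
F = 72 (F = 41 + 31 = 72)
-63*(-88) + F = -63*(-88) + 72 = 5544 + 72 = 5616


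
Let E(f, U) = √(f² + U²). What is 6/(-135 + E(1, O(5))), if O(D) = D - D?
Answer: -3/67 ≈ -0.044776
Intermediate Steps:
O(D) = 0
E(f, U) = √(U² + f²)
6/(-135 + E(1, O(5))) = 6/(-135 + √(0² + 1²)) = 6/(-135 + √(0 + 1)) = 6/(-135 + √1) = 6/(-135 + 1) = 6/(-134) = -1/134*6 = -3/67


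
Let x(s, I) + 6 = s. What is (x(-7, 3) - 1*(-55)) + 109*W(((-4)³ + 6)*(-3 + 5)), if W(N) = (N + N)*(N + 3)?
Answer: 2857586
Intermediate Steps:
x(s, I) = -6 + s
W(N) = 2*N*(3 + N) (W(N) = (2*N)*(3 + N) = 2*N*(3 + N))
(x(-7, 3) - 1*(-55)) + 109*W(((-4)³ + 6)*(-3 + 5)) = ((-6 - 7) - 1*(-55)) + 109*(2*(((-4)³ + 6)*(-3 + 5))*(3 + ((-4)³ + 6)*(-3 + 5))) = (-13 + 55) + 109*(2*((-64 + 6)*2)*(3 + (-64 + 6)*2)) = 42 + 109*(2*(-58*2)*(3 - 58*2)) = 42 + 109*(2*(-116)*(3 - 116)) = 42 + 109*(2*(-116)*(-113)) = 42 + 109*26216 = 42 + 2857544 = 2857586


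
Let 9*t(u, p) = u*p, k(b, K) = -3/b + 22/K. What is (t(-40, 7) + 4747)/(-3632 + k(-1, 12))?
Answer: -84886/65289 ≈ -1.3002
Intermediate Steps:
t(u, p) = p*u/9 (t(u, p) = (u*p)/9 = (p*u)/9 = p*u/9)
(t(-40, 7) + 4747)/(-3632 + k(-1, 12)) = ((1/9)*7*(-40) + 4747)/(-3632 + (-3/(-1) + 22/12)) = (-280/9 + 4747)/(-3632 + (-3*(-1) + 22*(1/12))) = 42443/(9*(-3632 + (3 + 11/6))) = 42443/(9*(-3632 + 29/6)) = 42443/(9*(-21763/6)) = (42443/9)*(-6/21763) = -84886/65289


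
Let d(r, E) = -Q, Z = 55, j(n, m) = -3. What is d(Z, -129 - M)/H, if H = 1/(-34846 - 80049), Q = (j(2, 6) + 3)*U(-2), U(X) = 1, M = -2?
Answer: 0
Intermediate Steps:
Q = 0 (Q = (-3 + 3)*1 = 0*1 = 0)
d(r, E) = 0 (d(r, E) = -1*0 = 0)
H = -1/114895 (H = 1/(-114895) = -1/114895 ≈ -8.7036e-6)
d(Z, -129 - M)/H = 0/(-1/114895) = 0*(-114895) = 0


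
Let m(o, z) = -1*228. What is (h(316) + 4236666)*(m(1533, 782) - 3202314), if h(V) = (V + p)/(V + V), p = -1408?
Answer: -1071879526445805/79 ≈ -1.3568e+13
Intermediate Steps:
m(o, z) = -228
h(V) = (-1408 + V)/(2*V) (h(V) = (V - 1408)/(V + V) = (-1408 + V)/((2*V)) = (-1408 + V)*(1/(2*V)) = (-1408 + V)/(2*V))
(h(316) + 4236666)*(m(1533, 782) - 3202314) = ((1/2)*(-1408 + 316)/316 + 4236666)*(-228 - 3202314) = ((1/2)*(1/316)*(-1092) + 4236666)*(-3202542) = (-273/158 + 4236666)*(-3202542) = (669392955/158)*(-3202542) = -1071879526445805/79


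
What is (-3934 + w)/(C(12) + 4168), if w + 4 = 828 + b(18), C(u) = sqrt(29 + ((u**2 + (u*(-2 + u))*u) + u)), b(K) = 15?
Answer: -12899960/17370599 + 15475*sqrt(65)/17370599 ≈ -0.73545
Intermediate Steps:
C(u) = sqrt(29 + u + u**2 + u**2*(-2 + u)) (C(u) = sqrt(29 + ((u**2 + u**2*(-2 + u)) + u)) = sqrt(29 + (u + u**2 + u**2*(-2 + u))) = sqrt(29 + u + u**2 + u**2*(-2 + u)))
w = 839 (w = -4 + (828 + 15) = -4 + 843 = 839)
(-3934 + w)/(C(12) + 4168) = (-3934 + 839)/(sqrt(29 + 12 + 12**3 - 1*12**2) + 4168) = -3095/(sqrt(29 + 12 + 1728 - 1*144) + 4168) = -3095/(sqrt(29 + 12 + 1728 - 144) + 4168) = -3095/(sqrt(1625) + 4168) = -3095/(5*sqrt(65) + 4168) = -3095/(4168 + 5*sqrt(65))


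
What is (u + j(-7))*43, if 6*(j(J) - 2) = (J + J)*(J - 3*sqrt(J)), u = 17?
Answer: 4558/3 + 301*I*sqrt(7) ≈ 1519.3 + 796.37*I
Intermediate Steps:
j(J) = 2 + J*(J - 3*sqrt(J))/3 (j(J) = 2 + ((J + J)*(J - 3*sqrt(J)))/6 = 2 + ((2*J)*(J - 3*sqrt(J)))/6 = 2 + (2*J*(J - 3*sqrt(J)))/6 = 2 + J*(J - 3*sqrt(J))/3)
(u + j(-7))*43 = (17 + (2 - (-7)**(3/2) + (1/3)*(-7)**2))*43 = (17 + (2 - (-7)*I*sqrt(7) + (1/3)*49))*43 = (17 + (2 + 7*I*sqrt(7) + 49/3))*43 = (17 + (55/3 + 7*I*sqrt(7)))*43 = (106/3 + 7*I*sqrt(7))*43 = 4558/3 + 301*I*sqrt(7)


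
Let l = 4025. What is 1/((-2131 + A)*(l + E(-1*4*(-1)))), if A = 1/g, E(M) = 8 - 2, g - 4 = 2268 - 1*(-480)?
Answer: -2752/23639843841 ≈ -1.1641e-7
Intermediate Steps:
g = 2752 (g = 4 + (2268 - 1*(-480)) = 4 + (2268 + 480) = 4 + 2748 = 2752)
E(M) = 6
A = 1/2752 ≈ 0.00036337
1/((-2131 + A)*(l + E(-1*4*(-1)))) = 1/((-2131 + 1/2752)*(4025 + 6)) = 1/(-5864511/2752*4031) = 1/(-23639843841/2752) = -2752/23639843841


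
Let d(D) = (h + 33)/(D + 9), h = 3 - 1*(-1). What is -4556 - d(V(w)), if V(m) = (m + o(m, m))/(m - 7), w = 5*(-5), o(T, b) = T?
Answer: -770556/169 ≈ -4559.5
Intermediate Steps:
h = 4 (h = 3 + 1 = 4)
w = -25
V(m) = 2*m/(-7 + m) (V(m) = (m + m)/(m - 7) = (2*m)/(-7 + m) = 2*m/(-7 + m))
d(D) = 37/(9 + D) (d(D) = (4 + 33)/(D + 9) = 37/(9 + D))
-4556 - d(V(w)) = -4556 - 37/(9 + 2*(-25)/(-7 - 25)) = -4556 - 37/(9 + 2*(-25)/(-32)) = -4556 - 37/(9 + 2*(-25)*(-1/32)) = -4556 - 37/(9 + 25/16) = -4556 - 37/169/16 = -4556 - 37*16/169 = -4556 - 1*592/169 = -4556 - 592/169 = -770556/169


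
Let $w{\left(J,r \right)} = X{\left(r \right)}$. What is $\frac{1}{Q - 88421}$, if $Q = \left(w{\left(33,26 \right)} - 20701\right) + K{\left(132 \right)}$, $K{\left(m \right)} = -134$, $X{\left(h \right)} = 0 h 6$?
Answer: $- \frac{1}{109256} \approx -9.1528 \cdot 10^{-6}$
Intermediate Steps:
$X{\left(h \right)} = 0$ ($X{\left(h \right)} = 0 \cdot 6 = 0$)
$w{\left(J,r \right)} = 0$
$Q = -20835$ ($Q = \left(0 - 20701\right) - 134 = -20701 - 134 = -20835$)
$\frac{1}{Q - 88421} = \frac{1}{-20835 - 88421} = \frac{1}{-109256} = - \frac{1}{109256}$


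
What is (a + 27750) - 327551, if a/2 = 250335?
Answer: 200869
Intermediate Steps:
a = 500670 (a = 2*250335 = 500670)
(a + 27750) - 327551 = (500670 + 27750) - 327551 = 528420 - 327551 = 200869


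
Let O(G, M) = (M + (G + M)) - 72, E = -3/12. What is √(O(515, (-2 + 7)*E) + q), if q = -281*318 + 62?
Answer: I*√355422/2 ≈ 298.09*I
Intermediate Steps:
E = -¼ (E = -3*1/12 = -¼ ≈ -0.25000)
O(G, M) = -72 + G + 2*M (O(G, M) = (G + 2*M) - 72 = -72 + G + 2*M)
q = -89296 (q = -89358 + 62 = -89296)
√(O(515, (-2 + 7)*E) + q) = √((-72 + 515 + 2*((-2 + 7)*(-¼))) - 89296) = √((-72 + 515 + 2*(5*(-¼))) - 89296) = √((-72 + 515 + 2*(-5/4)) - 89296) = √((-72 + 515 - 5/2) - 89296) = √(881/2 - 89296) = √(-177711/2) = I*√355422/2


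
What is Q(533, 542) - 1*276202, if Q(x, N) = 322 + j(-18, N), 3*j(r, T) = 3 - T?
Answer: -828179/3 ≈ -2.7606e+5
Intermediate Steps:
j(r, T) = 1 - T/3 (j(r, T) = (3 - T)/3 = 1 - T/3)
Q(x, N) = 323 - N/3 (Q(x, N) = 322 + (1 - N/3) = 323 - N/3)
Q(533, 542) - 1*276202 = (323 - ⅓*542) - 1*276202 = (323 - 542/3) - 276202 = 427/3 - 276202 = -828179/3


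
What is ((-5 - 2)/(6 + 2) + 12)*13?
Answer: 1157/8 ≈ 144.63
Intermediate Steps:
((-5 - 2)/(6 + 2) + 12)*13 = (-7/8 + 12)*13 = (89/8)*13 = 1157/8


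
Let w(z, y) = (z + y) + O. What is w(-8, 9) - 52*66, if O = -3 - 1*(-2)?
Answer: -3432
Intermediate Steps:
O = -1 (O = -3 + 2 = -1)
w(z, y) = -1 + y + z (w(z, y) = (z + y) - 1 = (y + z) - 1 = -1 + y + z)
w(-8, 9) - 52*66 = (-1 + 9 - 8) - 52*66 = 0 - 3432 = -3432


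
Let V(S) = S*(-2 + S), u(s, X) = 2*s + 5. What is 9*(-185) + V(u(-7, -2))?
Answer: -1566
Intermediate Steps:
u(s, X) = 5 + 2*s
9*(-185) + V(u(-7, -2)) = 9*(-185) + (5 + 2*(-7))*(-2 + (5 + 2*(-7))) = -1665 + (5 - 14)*(-2 + (5 - 14)) = -1665 - 9*(-2 - 9) = -1665 - 9*(-11) = -1665 + 99 = -1566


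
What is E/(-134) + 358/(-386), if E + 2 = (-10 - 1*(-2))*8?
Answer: -5624/12931 ≈ -0.43492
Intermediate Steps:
E = -66 (E = -2 + (-10 - 1*(-2))*8 = -2 + (-10 + 2)*8 = -2 - 8*8 = -2 - 64 = -66)
E/(-134) + 358/(-386) = -66/(-134) + 358/(-386) = -66*(-1/134) + 358*(-1/386) = 33/67 - 179/193 = -5624/12931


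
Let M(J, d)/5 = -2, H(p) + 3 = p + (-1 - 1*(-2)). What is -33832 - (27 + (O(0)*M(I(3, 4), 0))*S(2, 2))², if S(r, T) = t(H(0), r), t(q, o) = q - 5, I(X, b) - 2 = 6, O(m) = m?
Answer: -34561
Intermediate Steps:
I(X, b) = 8 (I(X, b) = 2 + 6 = 8)
H(p) = -2 + p (H(p) = -3 + (p + (-1 - 1*(-2))) = -3 + (p + (-1 + 2)) = -3 + (p + 1) = -3 + (1 + p) = -2 + p)
t(q, o) = -5 + q
S(r, T) = -7 (S(r, T) = -5 + (-2 + 0) = -5 - 2 = -7)
M(J, d) = -10 (M(J, d) = 5*(-2) = -10)
-33832 - (27 + (O(0)*M(I(3, 4), 0))*S(2, 2))² = -33832 - (27 + (0*(-10))*(-7))² = -33832 - (27 + 0*(-7))² = -33832 - (27 + 0)² = -33832 - 1*27² = -33832 - 1*729 = -33832 - 729 = -34561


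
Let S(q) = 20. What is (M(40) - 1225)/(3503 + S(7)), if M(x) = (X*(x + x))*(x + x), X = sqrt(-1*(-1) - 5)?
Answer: -1225/3523 + 12800*I/3523 ≈ -0.34771 + 3.6333*I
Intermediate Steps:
X = 2*I (X = sqrt(1 - 5) = sqrt(-4) = 2*I ≈ 2.0*I)
M(x) = 8*I*x**2 (M(x) = ((2*I)*(x + x))*(x + x) = ((2*I)*(2*x))*(2*x) = (4*I*x)*(2*x) = 8*I*x**2)
(M(40) - 1225)/(3503 + S(7)) = (8*I*40**2 - 1225)/(3503 + 20) = (8*I*1600 - 1225)/3523 = (12800*I - 1225)*(1/3523) = (-1225 + 12800*I)*(1/3523) = -1225/3523 + 12800*I/3523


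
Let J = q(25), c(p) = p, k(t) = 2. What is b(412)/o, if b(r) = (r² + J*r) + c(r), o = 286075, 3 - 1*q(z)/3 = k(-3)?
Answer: 171392/286075 ≈ 0.59912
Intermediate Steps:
q(z) = 3 (q(z) = 9 - 3*2 = 9 - 6 = 3)
J = 3
b(r) = r² + 4*r (b(r) = (r² + 3*r) + r = r² + 4*r)
b(412)/o = (412*(4 + 412))/286075 = (412*416)*(1/286075) = 171392*(1/286075) = 171392/286075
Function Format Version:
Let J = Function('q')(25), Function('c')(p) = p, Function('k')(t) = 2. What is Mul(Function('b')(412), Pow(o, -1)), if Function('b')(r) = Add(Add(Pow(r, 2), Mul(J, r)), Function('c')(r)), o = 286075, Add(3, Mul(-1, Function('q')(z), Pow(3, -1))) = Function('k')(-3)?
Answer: Rational(171392, 286075) ≈ 0.59912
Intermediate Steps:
Function('q')(z) = 3 (Function('q')(z) = Add(9, Mul(-3, 2)) = Add(9, -6) = 3)
J = 3
Function('b')(r) = Add(Pow(r, 2), Mul(4, r)) (Function('b')(r) = Add(Add(Pow(r, 2), Mul(3, r)), r) = Add(Pow(r, 2), Mul(4, r)))
Mul(Function('b')(412), Pow(o, -1)) = Mul(Mul(412, Add(4, 412)), Pow(286075, -1)) = Mul(Mul(412, 416), Rational(1, 286075)) = Mul(171392, Rational(1, 286075)) = Rational(171392, 286075)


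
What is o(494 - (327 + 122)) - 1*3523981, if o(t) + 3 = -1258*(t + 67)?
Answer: -3664880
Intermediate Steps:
o(t) = -84289 - 1258*t (o(t) = -3 - 1258*(t + 67) = -3 - 1258*(67 + t) = -3 + (-84286 - 1258*t) = -84289 - 1258*t)
o(494 - (327 + 122)) - 1*3523981 = (-84289 - 1258*(494 - (327 + 122))) - 1*3523981 = (-84289 - 1258*(494 - 1*449)) - 3523981 = (-84289 - 1258*(494 - 449)) - 3523981 = (-84289 - 1258*45) - 3523981 = (-84289 - 56610) - 3523981 = -140899 - 3523981 = -3664880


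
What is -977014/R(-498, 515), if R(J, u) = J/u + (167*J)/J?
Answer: -503162210/85507 ≈ -5884.5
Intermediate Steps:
R(J, u) = 167 + J/u (R(J, u) = J/u + 167 = 167 + J/u)
-977014/R(-498, 515) = -977014/(167 - 498/515) = -977014/85507/515 = -977014*515/85507 = -503162210/85507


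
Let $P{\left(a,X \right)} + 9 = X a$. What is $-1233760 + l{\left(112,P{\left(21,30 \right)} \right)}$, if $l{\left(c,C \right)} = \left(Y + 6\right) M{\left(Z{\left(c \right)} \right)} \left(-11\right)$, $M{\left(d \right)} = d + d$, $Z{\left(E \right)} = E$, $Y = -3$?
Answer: $-1241152$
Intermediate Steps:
$P{\left(a,X \right)} = -9 + X a$
$M{\left(d \right)} = 2 d$
$l{\left(c,C \right)} = - 66 c$ ($l{\left(c,C \right)} = \left(-3 + 6\right) 2 c \left(-11\right) = 3 \cdot 2 c \left(-11\right) = 6 c \left(-11\right) = - 66 c$)
$-1233760 + l{\left(112,P{\left(21,30 \right)} \right)} = -1233760 - 7392 = -1241152$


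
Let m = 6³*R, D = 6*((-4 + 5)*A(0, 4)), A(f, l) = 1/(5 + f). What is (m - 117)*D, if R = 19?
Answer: 23922/5 ≈ 4784.4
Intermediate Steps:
D = 6/5 (D = 6*((-4 + 5)/(5 + 0)) = 6*(1/5) = 6*(1*(⅕)) = 6*(⅕) = 6/5 ≈ 1.2000)
m = 4104 (m = 6³*19 = 216*19 = 4104)
(m - 117)*D = (4104 - 117)*(6/5) = 3987*(6/5) = 23922/5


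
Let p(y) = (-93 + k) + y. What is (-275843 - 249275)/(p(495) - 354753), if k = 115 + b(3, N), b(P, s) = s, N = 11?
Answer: 525118/354225 ≈ 1.4824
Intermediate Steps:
k = 126 (k = 115 + 11 = 126)
p(y) = 33 + y (p(y) = (-93 + 126) + y = 33 + y)
(-275843 - 249275)/(p(495) - 354753) = (-275843 - 249275)/((33 + 495) - 354753) = -525118/(528 - 354753) = -525118/(-354225) = -525118*(-1/354225) = 525118/354225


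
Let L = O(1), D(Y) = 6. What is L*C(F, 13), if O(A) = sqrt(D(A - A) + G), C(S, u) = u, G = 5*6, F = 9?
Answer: 78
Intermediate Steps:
G = 30
O(A) = 6 (O(A) = sqrt(6 + 30) = sqrt(36) = 6)
L = 6
L*C(F, 13) = 6*13 = 78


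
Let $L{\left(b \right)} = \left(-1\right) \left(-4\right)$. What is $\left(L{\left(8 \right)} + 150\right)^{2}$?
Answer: $23716$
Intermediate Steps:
$L{\left(b \right)} = 4$
$\left(L{\left(8 \right)} + 150\right)^{2} = \left(4 + 150\right)^{2} = 154^{2} = 23716$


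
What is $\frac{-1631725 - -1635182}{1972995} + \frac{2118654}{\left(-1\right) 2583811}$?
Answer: $- \frac{4171161514103}{5097846183945} \approx -0.81822$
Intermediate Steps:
$\frac{-1631725 - -1635182}{1972995} + \frac{2118654}{\left(-1\right) 2583811} = \left(-1631725 + 1635182\right) \frac{1}{1972995} + \frac{2118654}{-2583811} = 3457 \cdot \frac{1}{1972995} + 2118654 \left(- \frac{1}{2583811}\right) = \frac{3457}{1972995} - \frac{2118654}{2583811} = - \frac{4171161514103}{5097846183945}$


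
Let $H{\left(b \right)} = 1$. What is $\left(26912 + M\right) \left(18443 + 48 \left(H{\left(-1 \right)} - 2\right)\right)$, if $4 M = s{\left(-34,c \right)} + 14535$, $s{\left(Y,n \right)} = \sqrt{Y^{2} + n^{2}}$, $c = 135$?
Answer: $\frac{2247556285}{4} + \frac{18395 \sqrt{19381}}{4} \approx 5.6253 \cdot 10^{8}$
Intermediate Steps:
$M = \frac{14535}{4} + \frac{\sqrt{19381}}{4}$ ($M = \frac{\sqrt{\left(-34\right)^{2} + 135^{2}} + 14535}{4} = \frac{\sqrt{1156 + 18225} + 14535}{4} = \frac{\sqrt{19381} + 14535}{4} = \frac{14535 + \sqrt{19381}}{4} = \frac{14535}{4} + \frac{\sqrt{19381}}{4} \approx 3668.6$)
$\left(26912 + M\right) \left(18443 + 48 \left(H{\left(-1 \right)} - 2\right)\right) = \left(26912 + \left(\frac{14535}{4} + \frac{\sqrt{19381}}{4}\right)\right) \left(18443 + 48 \left(1 - 2\right)\right) = \left(\frac{122183}{4} + \frac{\sqrt{19381}}{4}\right) \left(18443 + 48 \left(-1\right)\right) = \left(\frac{122183}{4} + \frac{\sqrt{19381}}{4}\right) \left(18443 - 48\right) = \left(\frac{122183}{4} + \frac{\sqrt{19381}}{4}\right) 18395 = \frac{2247556285}{4} + \frac{18395 \sqrt{19381}}{4}$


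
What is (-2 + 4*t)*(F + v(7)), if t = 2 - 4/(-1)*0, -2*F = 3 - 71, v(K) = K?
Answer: 246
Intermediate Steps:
F = 34 (F = -(3 - 71)/2 = -½*(-68) = 34)
t = 2 (t = 2 - 4*(-1)*0 = 2 + 4*0 = 2 + 0 = 2)
(-2 + 4*t)*(F + v(7)) = (-2 + 4*2)*(34 + 7) = (-2 + 8)*41 = 6*41 = 246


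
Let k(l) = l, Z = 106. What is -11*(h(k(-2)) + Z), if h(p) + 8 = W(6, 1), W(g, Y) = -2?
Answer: -1056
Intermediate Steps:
h(p) = -10 (h(p) = -8 - 2 = -10)
-11*(h(k(-2)) + Z) = -11*(-10 + 106) = -11*96 = -1056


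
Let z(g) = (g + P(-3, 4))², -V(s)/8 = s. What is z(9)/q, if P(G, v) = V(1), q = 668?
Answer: 1/668 ≈ 0.0014970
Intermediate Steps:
V(s) = -8*s
P(G, v) = -8 (P(G, v) = -8*1 = -8)
z(g) = (-8 + g)² (z(g) = (g - 8)² = (-8 + g)²)
z(9)/q = (-8 + 9)²/668 = 1²*(1/668) = 1*(1/668) = 1/668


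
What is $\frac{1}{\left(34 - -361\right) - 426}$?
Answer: $- \frac{1}{31} \approx -0.032258$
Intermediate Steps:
$\frac{1}{\left(34 - -361\right) - 426} = \frac{1}{\left(34 + 361\right) - 426} = \frac{1}{395 - 426} = \frac{1}{-31} = - \frac{1}{31}$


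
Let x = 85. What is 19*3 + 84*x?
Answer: 7197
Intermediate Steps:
19*3 + 84*x = 19*3 + 84*85 = 57 + 7140 = 7197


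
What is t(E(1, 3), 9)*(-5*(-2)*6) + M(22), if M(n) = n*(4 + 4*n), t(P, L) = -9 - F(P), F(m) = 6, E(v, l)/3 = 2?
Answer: 1124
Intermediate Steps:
E(v, l) = 6 (E(v, l) = 3*2 = 6)
t(P, L) = -15 (t(P, L) = -9 - 1*6 = -9 - 6 = -15)
t(E(1, 3), 9)*(-5*(-2)*6) + M(22) = -15*(-5*(-2))*6 + 4*22*(1 + 22) = -150*6 + 4*22*23 = -15*60 + 2024 = -900 + 2024 = 1124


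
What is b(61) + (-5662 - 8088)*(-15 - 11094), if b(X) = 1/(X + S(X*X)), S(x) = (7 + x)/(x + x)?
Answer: 34955787697471/228845 ≈ 1.5275e+8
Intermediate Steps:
S(x) = (7 + x)/(2*x) (S(x) = (7 + x)/((2*x)) = (7 + x)*(1/(2*x)) = (7 + x)/(2*x))
b(X) = 1/(X + (7 + X²)/(2*X²)) (b(X) = 1/(X + (7 + X*X)/(2*((X*X)))) = 1/(X + (7 + X²)/(2*(X²))) = 1/(X + (7 + X²)/(2*X²)))
b(61) + (-5662 - 8088)*(-15 - 11094) = 2*61²/(7 + 61² + 2*61³) + (-5662 - 8088)*(-15 - 11094) = 2*3721/(7 + 3721 + 2*226981) - 13750*(-11109) = 2*3721/(7 + 3721 + 453962) + 152748750 = 2*3721/457690 + 152748750 = 2*3721*(1/457690) + 152748750 = 3721/228845 + 152748750 = 34955787697471/228845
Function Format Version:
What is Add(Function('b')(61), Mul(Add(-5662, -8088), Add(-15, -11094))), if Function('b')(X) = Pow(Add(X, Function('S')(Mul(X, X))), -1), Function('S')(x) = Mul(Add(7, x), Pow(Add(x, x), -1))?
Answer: Rational(34955787697471, 228845) ≈ 1.5275e+8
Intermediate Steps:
Function('S')(x) = Mul(Rational(1, 2), Pow(x, -1), Add(7, x)) (Function('S')(x) = Mul(Add(7, x), Pow(Mul(2, x), -1)) = Mul(Add(7, x), Mul(Rational(1, 2), Pow(x, -1))) = Mul(Rational(1, 2), Pow(x, -1), Add(7, x)))
Function('b')(X) = Pow(Add(X, Mul(Rational(1, 2), Pow(X, -2), Add(7, Pow(X, 2)))), -1) (Function('b')(X) = Pow(Add(X, Mul(Rational(1, 2), Pow(Mul(X, X), -1), Add(7, Mul(X, X)))), -1) = Pow(Add(X, Mul(Rational(1, 2), Pow(Pow(X, 2), -1), Add(7, Pow(X, 2)))), -1) = Pow(Add(X, Mul(Rational(1, 2), Pow(X, -2), Add(7, Pow(X, 2)))), -1))
Add(Function('b')(61), Mul(Add(-5662, -8088), Add(-15, -11094))) = Add(Mul(2, Pow(61, 2), Pow(Add(7, Pow(61, 2), Mul(2, Pow(61, 3))), -1)), Mul(Add(-5662, -8088), Add(-15, -11094))) = Add(Mul(2, 3721, Pow(Add(7, 3721, Mul(2, 226981)), -1)), Mul(-13750, -11109)) = Add(Mul(2, 3721, Pow(Add(7, 3721, 453962), -1)), 152748750) = Add(Mul(2, 3721, Pow(457690, -1)), 152748750) = Add(Mul(2, 3721, Rational(1, 457690)), 152748750) = Add(Rational(3721, 228845), 152748750) = Rational(34955787697471, 228845)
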